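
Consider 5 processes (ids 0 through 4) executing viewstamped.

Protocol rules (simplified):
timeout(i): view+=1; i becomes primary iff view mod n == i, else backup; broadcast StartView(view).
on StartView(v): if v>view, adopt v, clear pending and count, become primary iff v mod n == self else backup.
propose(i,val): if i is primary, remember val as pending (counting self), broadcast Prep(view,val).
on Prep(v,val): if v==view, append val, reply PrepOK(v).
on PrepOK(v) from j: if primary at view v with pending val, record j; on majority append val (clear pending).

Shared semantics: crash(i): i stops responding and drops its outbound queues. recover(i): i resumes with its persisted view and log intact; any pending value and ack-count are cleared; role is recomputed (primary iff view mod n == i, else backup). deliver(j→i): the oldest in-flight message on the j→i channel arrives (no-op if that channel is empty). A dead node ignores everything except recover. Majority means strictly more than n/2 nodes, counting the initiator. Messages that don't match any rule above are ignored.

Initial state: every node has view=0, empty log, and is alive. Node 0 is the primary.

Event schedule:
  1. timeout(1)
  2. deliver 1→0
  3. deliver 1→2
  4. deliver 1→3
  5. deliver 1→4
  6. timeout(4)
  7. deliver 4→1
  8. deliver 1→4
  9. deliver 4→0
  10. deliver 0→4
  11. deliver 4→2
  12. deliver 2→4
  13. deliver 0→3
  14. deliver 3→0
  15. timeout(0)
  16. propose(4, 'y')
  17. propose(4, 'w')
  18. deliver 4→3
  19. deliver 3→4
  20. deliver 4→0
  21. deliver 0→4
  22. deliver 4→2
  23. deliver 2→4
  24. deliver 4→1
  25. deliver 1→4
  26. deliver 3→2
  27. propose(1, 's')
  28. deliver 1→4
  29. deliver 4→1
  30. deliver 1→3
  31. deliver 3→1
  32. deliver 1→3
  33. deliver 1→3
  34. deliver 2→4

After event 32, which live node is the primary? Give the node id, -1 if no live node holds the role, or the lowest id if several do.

2

1. timeout(1):  <1:prim v1 ->
2. deliver 1→0:  <0:back v1 ->
3. deliver 1→2:  <2:back v1 ->
4. deliver 1→3:  <3:back v1 ->
5. deliver 1→4:  <4:back v1 ->
6. timeout(4):  <4:back v2 ->
7. deliver 4→1:  <1:back v2 ->
8. deliver 1→4:  nop
9. deliver 4→0:  <0:back v2 ->
10. deliver 0→4:  nop
11. deliver 4→2:  <2:prim v2 ->
12. deliver 2→4:  nop
13. deliver 0→3:  nop
14. deliver 3→0:  nop
15. timeout(0):  <0:back v3 ->
16. propose(4,'y'):  nop
17. propose(4,'w'):  nop
18. deliver 4→3:  <3:back v2 ->
19. deliver 3→4:  nop
20. deliver 4→0:  nop
21. deliver 0→4:  <4:back v3 ->
22. deliver 4→2:  nop
23. deliver 2→4:  nop
24. deliver 4→1:  nop
25. deliver 1→4:  nop
26. deliver 3→2:  nop
27. propose(1,'s'):  nop
28. deliver 1→4:  nop
29. deliver 4→1:  nop
30. deliver 1→3:  nop
31. deliver 3→1:  nop
32. deliver 1→3:  nop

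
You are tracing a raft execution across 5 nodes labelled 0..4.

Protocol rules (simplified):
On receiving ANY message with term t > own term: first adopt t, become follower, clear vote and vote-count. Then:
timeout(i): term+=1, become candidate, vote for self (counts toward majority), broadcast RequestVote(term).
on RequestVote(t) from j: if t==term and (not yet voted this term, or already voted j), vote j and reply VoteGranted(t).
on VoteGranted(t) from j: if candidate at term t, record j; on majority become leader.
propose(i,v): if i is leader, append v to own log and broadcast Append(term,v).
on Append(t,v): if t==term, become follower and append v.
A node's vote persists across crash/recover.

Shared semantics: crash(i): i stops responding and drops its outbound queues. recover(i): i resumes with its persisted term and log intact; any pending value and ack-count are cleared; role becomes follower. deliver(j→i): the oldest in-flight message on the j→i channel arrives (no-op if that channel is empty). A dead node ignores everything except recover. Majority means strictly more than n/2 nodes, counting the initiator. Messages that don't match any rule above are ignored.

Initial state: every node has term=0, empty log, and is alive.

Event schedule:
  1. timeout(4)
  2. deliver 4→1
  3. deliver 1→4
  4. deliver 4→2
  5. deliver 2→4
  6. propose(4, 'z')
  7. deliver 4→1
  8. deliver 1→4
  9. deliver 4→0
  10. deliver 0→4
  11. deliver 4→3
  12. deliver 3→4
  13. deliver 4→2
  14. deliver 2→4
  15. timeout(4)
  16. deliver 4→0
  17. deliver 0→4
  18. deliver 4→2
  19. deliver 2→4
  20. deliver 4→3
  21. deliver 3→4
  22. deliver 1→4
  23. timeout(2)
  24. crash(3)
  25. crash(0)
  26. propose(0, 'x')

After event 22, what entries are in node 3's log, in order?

step 1 timeout(4): 4={cand,t=1,log=-}
step 2 deliver 4→1: 1={foll,t=1,log=-}
step 3 deliver 1→4: —
step 4 deliver 4→2: 2={foll,t=1,log=-}
step 5 deliver 2→4: 4={lead,t=1,log=-}
step 6 propose(4,'z'): 4={lead,t=1,log=z}
step 7 deliver 4→1: 1={foll,t=1,log=z}
step 8 deliver 1→4: —
step 9 deliver 4→0: 0={foll,t=1,log=-}
step 10 deliver 0→4: —
step 11 deliver 4→3: 3={foll,t=1,log=-}
step 12 deliver 3→4: —
step 13 deliver 4→2: 2={foll,t=1,log=z}
step 14 deliver 2→4: —
step 15 timeout(4): 4={cand,t=2,log=z}
step 16 deliver 4→0: 0={foll,t=1,log=z}
step 17 deliver 0→4: —
step 18 deliver 4→2: 2={foll,t=2,log=z}
step 19 deliver 2→4: —
step 20 deliver 4→3: 3={foll,t=1,log=z}
step 21 deliver 3→4: —
step 22 deliver 1→4: —

z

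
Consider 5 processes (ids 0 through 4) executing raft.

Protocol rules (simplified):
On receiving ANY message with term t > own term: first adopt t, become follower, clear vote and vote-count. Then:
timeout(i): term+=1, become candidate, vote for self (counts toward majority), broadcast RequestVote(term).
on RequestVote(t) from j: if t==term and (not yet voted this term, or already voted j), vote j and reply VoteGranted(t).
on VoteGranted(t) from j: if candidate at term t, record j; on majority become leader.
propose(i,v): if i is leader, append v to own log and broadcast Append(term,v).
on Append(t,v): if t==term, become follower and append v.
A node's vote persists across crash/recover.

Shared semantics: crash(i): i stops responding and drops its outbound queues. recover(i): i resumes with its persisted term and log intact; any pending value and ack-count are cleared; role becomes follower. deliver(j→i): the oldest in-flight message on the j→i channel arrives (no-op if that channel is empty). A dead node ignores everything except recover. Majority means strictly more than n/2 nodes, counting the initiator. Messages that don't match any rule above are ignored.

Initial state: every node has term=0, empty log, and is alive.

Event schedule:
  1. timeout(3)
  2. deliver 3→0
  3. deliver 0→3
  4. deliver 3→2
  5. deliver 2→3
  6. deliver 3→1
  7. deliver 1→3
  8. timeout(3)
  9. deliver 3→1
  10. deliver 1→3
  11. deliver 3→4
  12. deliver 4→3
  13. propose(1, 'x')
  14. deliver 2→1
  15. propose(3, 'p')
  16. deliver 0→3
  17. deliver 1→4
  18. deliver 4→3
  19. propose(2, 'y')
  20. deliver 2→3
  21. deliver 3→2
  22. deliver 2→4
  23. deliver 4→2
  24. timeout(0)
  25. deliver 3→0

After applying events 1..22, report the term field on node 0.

1

1. timeout(3):  <3:cand t1 ->
2. deliver 3→0:  <0:foll t1 ->
3. deliver 0→3:  nop
4. deliver 3→2:  <2:foll t1 ->
5. deliver 2→3:  <3:lead t1 ->
6. deliver 3→1:  <1:foll t1 ->
7. deliver 1→3:  nop
8. timeout(3):  <3:cand t2 ->
9. deliver 3→1:  <1:foll t2 ->
10. deliver 1→3:  nop
11. deliver 3→4:  <4:foll t1 ->
12. deliver 4→3:  nop
13. propose(1,'x'):  nop
14. deliver 2→1:  nop
15. propose(3,'p'):  nop
16. deliver 0→3:  nop
17. deliver 1→4:  nop
18. deliver 4→3:  nop
19. propose(2,'y'):  nop
20. deliver 2→3:  nop
21. deliver 3→2:  <2:foll t2 ->
22. deliver 2→4:  nop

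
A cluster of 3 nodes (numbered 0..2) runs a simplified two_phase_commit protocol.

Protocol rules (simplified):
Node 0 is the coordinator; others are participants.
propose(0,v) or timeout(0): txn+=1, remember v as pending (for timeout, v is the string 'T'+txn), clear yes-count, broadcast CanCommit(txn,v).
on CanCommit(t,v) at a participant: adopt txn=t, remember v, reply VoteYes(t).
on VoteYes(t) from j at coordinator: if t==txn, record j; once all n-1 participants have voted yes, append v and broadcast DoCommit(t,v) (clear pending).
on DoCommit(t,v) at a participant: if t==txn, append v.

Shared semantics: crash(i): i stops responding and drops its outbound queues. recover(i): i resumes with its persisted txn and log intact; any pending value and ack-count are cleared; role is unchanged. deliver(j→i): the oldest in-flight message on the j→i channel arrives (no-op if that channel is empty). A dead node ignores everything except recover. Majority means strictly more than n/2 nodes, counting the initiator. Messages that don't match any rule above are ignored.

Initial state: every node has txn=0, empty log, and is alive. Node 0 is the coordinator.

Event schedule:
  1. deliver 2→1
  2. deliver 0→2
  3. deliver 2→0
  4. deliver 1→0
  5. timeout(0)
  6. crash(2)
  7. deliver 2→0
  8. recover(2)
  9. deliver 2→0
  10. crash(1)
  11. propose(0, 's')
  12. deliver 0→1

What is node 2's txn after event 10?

0

step 1 deliver 2→1: —
step 2 deliver 0→2: —
step 3 deliver 2→0: —
step 4 deliver 1→0: —
step 5 timeout(0): 0={coor,t=1,log=-}
step 6 crash(2): 2={✗part,t=0,log=-}
step 7 deliver 2→0: —
step 8 recover(2): 2={part,t=0,log=-}
step 9 deliver 2→0: —
step 10 crash(1): 1={✗part,t=0,log=-}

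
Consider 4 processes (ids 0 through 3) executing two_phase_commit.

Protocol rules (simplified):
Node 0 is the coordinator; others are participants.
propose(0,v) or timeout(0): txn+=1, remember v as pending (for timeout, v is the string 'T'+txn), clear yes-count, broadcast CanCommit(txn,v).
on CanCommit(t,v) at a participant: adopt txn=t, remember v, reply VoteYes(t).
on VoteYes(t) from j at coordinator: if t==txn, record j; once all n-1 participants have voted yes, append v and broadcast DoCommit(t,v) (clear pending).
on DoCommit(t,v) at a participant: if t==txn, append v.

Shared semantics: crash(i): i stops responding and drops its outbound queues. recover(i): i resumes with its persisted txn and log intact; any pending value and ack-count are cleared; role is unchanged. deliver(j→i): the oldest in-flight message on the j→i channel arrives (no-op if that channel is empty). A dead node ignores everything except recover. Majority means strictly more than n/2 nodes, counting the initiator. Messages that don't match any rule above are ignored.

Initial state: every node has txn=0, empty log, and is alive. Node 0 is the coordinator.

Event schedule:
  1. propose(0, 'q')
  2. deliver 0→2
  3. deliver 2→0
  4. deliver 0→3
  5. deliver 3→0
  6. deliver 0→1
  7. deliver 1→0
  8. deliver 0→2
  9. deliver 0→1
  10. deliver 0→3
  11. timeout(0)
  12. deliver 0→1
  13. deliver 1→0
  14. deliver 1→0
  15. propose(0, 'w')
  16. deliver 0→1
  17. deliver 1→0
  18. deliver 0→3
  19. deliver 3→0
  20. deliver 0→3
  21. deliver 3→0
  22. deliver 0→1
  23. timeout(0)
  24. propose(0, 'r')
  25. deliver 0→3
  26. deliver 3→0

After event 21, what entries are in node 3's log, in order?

q

step 1 propose(0,'q'): 0={coor,t=1,log=-}
step 2 deliver 0→2: 2={part,t=1,log=-}
step 3 deliver 2→0: —
step 4 deliver 0→3: 3={part,t=1,log=-}
step 5 deliver 3→0: —
step 6 deliver 0→1: 1={part,t=1,log=-}
step 7 deliver 1→0: 0={coor,t=1,log=q}
step 8 deliver 0→2: 2={part,t=1,log=q}
step 9 deliver 0→1: 1={part,t=1,log=q}
step 10 deliver 0→3: 3={part,t=1,log=q}
step 11 timeout(0): 0={coor,t=2,log=q}
step 12 deliver 0→1: 1={part,t=2,log=q}
step 13 deliver 1→0: —
step 14 deliver 1→0: —
step 15 propose(0,'w'): 0={coor,t=3,log=q}
step 16 deliver 0→1: 1={part,t=3,log=q}
step 17 deliver 1→0: —
step 18 deliver 0→3: 3={part,t=2,log=q}
step 19 deliver 3→0: —
step 20 deliver 0→3: 3={part,t=3,log=q}
step 21 deliver 3→0: —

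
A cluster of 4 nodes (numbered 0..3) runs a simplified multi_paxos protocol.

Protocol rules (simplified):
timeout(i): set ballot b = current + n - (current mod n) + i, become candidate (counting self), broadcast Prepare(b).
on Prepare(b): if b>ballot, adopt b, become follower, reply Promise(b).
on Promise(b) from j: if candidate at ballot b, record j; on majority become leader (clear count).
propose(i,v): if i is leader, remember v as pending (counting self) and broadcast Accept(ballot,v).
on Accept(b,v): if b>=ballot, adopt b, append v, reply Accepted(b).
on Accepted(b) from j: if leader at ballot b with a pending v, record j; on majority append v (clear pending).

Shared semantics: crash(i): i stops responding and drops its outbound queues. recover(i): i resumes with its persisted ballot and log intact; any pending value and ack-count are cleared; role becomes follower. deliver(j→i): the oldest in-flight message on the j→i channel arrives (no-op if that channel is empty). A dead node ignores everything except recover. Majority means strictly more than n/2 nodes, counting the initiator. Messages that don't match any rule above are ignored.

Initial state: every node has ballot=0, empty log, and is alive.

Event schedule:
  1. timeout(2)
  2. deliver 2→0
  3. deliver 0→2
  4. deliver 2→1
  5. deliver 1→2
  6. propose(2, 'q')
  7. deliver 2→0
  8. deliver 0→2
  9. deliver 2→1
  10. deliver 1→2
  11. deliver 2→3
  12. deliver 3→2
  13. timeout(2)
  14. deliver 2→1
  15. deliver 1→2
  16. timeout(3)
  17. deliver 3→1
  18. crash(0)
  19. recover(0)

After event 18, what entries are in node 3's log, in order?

1. timeout(2):  <2:cand b6 ->
2. deliver 2→0:  <0:foll b6 ->
3. deliver 0→2:  nop
4. deliver 2→1:  <1:foll b6 ->
5. deliver 1→2:  <2:lead b6 ->
6. propose(2,'q'):  nop
7. deliver 2→0:  <0:foll b6 q>
8. deliver 0→2:  nop
9. deliver 2→1:  <1:foll b6 q>
10. deliver 1→2:  <2:lead b6 q>
11. deliver 2→3:  <3:foll b6 ->
12. deliver 3→2:  nop
13. timeout(2):  <2:cand b10 q>
14. deliver 2→1:  <1:foll b10 q>
15. deliver 1→2:  nop
16. timeout(3):  <3:cand b11 ->
17. deliver 3→1:  <1:foll b11 q>
18. crash(0):  <0:✗foll b6 q>

empty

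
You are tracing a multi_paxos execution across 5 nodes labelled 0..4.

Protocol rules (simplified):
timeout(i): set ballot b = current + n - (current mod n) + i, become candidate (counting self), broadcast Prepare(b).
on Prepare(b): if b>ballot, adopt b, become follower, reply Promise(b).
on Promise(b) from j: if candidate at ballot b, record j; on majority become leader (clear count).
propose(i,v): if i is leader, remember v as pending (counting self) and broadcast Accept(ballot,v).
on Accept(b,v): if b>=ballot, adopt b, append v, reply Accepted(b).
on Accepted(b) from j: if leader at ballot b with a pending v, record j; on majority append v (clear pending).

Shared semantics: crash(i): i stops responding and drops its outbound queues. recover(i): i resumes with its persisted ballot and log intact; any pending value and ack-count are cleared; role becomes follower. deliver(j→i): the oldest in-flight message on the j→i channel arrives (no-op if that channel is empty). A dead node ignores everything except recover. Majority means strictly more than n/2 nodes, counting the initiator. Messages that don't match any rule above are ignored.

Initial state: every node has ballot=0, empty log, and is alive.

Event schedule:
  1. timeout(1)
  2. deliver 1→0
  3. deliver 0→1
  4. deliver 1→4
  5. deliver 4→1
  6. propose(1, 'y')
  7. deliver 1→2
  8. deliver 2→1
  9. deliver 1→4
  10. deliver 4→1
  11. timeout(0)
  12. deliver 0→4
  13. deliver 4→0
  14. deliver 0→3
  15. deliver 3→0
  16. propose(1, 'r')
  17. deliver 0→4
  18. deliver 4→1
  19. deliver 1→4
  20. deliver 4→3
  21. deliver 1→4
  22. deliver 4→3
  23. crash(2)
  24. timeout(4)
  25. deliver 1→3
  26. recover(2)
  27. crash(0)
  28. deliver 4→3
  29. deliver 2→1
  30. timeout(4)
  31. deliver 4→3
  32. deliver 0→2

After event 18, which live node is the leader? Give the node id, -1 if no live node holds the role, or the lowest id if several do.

0

1. timeout(1):  <1:cand b6 ->
2. deliver 1→0:  <0:foll b6 ->
3. deliver 0→1:  nop
4. deliver 1→4:  <4:foll b6 ->
5. deliver 4→1:  <1:lead b6 ->
6. propose(1,'y'):  nop
7. deliver 1→2:  <2:foll b6 ->
8. deliver 2→1:  nop
9. deliver 1→4:  <4:foll b6 y>
10. deliver 4→1:  nop
11. timeout(0):  <0:cand b10 ->
12. deliver 0→4:  <4:foll b10 y>
13. deliver 4→0:  nop
14. deliver 0→3:  <3:foll b10 ->
15. deliver 3→0:  <0:lead b10 ->
16. propose(1,'r'):  nop
17. deliver 0→4:  nop
18. deliver 4→1:  nop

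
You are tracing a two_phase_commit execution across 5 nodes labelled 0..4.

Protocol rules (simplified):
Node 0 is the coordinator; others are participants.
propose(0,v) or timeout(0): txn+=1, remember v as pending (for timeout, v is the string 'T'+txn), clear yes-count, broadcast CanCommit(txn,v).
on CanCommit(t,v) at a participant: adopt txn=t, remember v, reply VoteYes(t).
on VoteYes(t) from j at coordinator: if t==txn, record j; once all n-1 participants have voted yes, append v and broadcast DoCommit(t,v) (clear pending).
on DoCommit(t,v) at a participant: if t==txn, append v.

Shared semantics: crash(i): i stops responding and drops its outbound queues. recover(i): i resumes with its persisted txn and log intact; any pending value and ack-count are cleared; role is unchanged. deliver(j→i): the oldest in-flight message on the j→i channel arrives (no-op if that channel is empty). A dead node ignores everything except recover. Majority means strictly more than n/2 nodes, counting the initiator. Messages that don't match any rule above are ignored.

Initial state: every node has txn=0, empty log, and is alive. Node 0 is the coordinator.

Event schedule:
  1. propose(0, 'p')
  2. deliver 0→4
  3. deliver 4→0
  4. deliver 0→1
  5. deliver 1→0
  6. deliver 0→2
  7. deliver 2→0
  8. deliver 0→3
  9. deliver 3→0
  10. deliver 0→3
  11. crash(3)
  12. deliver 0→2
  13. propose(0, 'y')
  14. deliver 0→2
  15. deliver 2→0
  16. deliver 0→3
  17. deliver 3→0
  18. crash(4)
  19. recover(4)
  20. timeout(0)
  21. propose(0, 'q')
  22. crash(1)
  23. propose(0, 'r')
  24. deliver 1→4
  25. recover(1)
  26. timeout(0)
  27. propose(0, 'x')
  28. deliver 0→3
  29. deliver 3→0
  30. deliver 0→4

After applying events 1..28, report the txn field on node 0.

[1] propose(0,'p') → N0(coor t1 [-])
[2] deliver 0→4 → N4(part t1 [-])
[3] deliver 4→0 → ∅
[4] deliver 0→1 → N1(part t1 [-])
[5] deliver 1→0 → ∅
[6] deliver 0→2 → N2(part t1 [-])
[7] deliver 2→0 → ∅
[8] deliver 0→3 → N3(part t1 [-])
[9] deliver 3→0 → N0(coor t1 [p])
[10] deliver 0→3 → N3(part t1 [p])
[11] crash(3) → N3(✗part t1 [p])
[12] deliver 0→2 → N2(part t1 [p])
[13] propose(0,'y') → N0(coor t2 [p])
[14] deliver 0→2 → N2(part t2 [p])
[15] deliver 2→0 → ∅
[16] deliver 0→3 → ∅
[17] deliver 3→0 → ∅
[18] crash(4) → N4(✗part t1 [-])
[19] recover(4) → N4(part t1 [-])
[20] timeout(0) → N0(coor t3 [p])
[21] propose(0,'q') → N0(coor t4 [p])
[22] crash(1) → N1(✗part t1 [-])
[23] propose(0,'r') → N0(coor t5 [p])
[24] deliver 1→4 → ∅
[25] recover(1) → N1(part t1 [-])
[26] timeout(0) → N0(coor t6 [p])
[27] propose(0,'x') → N0(coor t7 [p])
[28] deliver 0→3 → ∅

7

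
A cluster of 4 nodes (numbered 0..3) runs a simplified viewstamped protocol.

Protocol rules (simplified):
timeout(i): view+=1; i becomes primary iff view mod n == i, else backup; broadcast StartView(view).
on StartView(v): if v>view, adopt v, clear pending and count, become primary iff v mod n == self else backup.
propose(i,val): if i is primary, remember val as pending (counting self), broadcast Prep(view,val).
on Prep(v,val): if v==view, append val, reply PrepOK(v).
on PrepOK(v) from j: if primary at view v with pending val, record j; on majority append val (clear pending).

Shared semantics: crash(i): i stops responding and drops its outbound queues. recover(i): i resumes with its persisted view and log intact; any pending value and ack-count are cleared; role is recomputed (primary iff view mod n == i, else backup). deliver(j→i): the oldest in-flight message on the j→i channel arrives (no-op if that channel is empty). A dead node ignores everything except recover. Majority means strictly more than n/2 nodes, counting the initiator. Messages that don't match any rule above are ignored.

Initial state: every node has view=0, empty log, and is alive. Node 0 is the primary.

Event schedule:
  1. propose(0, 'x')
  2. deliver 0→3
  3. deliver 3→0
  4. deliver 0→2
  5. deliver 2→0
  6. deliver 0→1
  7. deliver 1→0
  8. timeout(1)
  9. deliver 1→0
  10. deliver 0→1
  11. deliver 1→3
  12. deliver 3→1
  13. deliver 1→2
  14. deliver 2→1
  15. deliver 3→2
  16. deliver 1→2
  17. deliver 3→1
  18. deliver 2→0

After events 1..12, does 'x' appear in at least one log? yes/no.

yes

[1] propose(0,'x') → ∅
[2] deliver 0→3 → N3(back v0 [x])
[3] deliver 3→0 → ∅
[4] deliver 0→2 → N2(back v0 [x])
[5] deliver 2→0 → N0(prim v0 [x])
[6] deliver 0→1 → N1(back v0 [x])
[7] deliver 1→0 → ∅
[8] timeout(1) → N1(prim v1 [x])
[9] deliver 1→0 → N0(back v1 [x])
[10] deliver 0→1 → ∅
[11] deliver 1→3 → N3(back v1 [x])
[12] deliver 3→1 → ∅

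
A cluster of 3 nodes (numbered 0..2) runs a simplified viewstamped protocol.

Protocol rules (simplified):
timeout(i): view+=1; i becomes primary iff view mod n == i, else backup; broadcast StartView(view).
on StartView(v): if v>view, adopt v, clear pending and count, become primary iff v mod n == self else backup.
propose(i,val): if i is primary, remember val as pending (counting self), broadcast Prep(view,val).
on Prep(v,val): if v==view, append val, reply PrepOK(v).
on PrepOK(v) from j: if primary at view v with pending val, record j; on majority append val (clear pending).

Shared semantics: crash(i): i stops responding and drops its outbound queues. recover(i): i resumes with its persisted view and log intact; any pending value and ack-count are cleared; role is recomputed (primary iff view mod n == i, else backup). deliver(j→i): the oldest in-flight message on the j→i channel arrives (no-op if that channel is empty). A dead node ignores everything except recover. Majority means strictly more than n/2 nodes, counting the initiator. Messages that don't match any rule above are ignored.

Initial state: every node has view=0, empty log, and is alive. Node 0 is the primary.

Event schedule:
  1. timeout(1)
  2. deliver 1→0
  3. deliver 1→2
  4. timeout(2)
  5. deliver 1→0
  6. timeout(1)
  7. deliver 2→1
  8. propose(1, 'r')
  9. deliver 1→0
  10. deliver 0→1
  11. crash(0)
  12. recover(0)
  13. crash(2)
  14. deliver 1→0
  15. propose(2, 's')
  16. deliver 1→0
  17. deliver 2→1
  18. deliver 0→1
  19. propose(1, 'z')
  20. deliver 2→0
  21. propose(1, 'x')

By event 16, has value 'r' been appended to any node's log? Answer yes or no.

e1 timeout(1): 1[prim,v=1,-]
e2 deliver 1→0: 0[back,v=1,-]
e3 deliver 1→2: 2[back,v=1,-]
e4 timeout(2): 2[prim,v=2,-]
e5 deliver 1→0: ·
e6 timeout(1): 1[back,v=2,-]
e7 deliver 2→1: ·
e8 propose(1,'r'): ·
e9 deliver 1→0: 0[back,v=2,-]
e10 deliver 0→1: ·
e11 crash(0): 0[✗back,v=2,-]
e12 recover(0): 0[back,v=2,-]
e13 crash(2): 2[✗prim,v=2,-]
e14 deliver 1→0: ·
e15 propose(2,'s'): ·
e16 deliver 1→0: ·

no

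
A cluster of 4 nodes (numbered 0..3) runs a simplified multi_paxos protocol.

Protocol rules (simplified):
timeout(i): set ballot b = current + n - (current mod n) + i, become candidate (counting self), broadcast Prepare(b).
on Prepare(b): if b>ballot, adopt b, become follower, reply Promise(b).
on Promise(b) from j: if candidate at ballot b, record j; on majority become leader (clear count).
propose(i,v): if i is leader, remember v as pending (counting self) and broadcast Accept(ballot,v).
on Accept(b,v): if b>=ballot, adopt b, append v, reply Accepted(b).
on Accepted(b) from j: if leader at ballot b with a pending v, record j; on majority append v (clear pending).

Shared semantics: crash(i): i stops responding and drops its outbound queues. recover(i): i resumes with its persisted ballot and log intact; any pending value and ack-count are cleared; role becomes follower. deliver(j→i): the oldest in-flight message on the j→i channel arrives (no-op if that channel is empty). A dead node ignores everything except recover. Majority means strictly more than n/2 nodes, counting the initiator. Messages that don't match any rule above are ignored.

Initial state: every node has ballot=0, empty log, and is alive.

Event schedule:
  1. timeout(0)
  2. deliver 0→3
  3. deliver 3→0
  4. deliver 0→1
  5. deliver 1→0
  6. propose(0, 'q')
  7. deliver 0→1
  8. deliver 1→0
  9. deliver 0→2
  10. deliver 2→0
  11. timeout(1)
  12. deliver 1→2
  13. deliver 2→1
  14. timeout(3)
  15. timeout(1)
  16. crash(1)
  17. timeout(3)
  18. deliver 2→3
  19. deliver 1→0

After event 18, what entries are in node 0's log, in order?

after 1 — timeout(0): n0:cand/b4/[-]
after 2 — deliver 0→3: n3:foll/b4/[-]
after 3 — deliver 3→0: ·
after 4 — deliver 0→1: n1:foll/b4/[-]
after 5 — deliver 1→0: n0:lead/b4/[-]
after 6 — propose(0,'q'): ·
after 7 — deliver 0→1: n1:foll/b4/[q]
after 8 — deliver 1→0: ·
after 9 — deliver 0→2: n2:foll/b4/[-]
after 10 — deliver 2→0: ·
after 11 — timeout(1): n1:cand/b9/[q]
after 12 — deliver 1→2: n2:foll/b9/[-]
after 13 — deliver 2→1: ·
after 14 — timeout(3): n3:cand/b11/[-]
after 15 — timeout(1): n1:cand/b13/[q]
after 16 — crash(1): n1:✗cand/b13/[q]
after 17 — timeout(3): n3:cand/b15/[-]
after 18 — deliver 2→3: ·

empty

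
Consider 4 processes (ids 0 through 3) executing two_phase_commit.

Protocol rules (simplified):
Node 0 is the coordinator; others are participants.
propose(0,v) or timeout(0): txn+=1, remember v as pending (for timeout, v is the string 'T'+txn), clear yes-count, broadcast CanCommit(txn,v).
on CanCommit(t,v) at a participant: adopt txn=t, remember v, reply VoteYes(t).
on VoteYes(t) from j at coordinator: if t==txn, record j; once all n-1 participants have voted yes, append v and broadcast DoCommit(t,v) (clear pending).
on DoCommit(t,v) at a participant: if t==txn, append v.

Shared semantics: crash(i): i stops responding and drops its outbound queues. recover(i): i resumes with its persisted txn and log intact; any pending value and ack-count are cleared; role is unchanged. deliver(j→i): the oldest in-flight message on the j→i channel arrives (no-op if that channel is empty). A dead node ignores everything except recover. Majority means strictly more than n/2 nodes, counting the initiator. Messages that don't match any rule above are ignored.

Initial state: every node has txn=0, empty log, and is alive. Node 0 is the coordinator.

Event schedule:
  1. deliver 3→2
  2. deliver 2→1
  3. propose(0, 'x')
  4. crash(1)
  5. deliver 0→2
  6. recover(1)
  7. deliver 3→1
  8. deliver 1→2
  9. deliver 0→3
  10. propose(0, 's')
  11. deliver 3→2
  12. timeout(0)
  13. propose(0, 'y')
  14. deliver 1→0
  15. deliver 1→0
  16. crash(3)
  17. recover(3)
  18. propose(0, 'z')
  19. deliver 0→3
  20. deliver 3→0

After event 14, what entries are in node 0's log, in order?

empty

after 1 — deliver 3→2: ·
after 2 — deliver 2→1: ·
after 3 — propose(0,'x'): n0:coor/t1/[-]
after 4 — crash(1): n1:✗part/t0/[-]
after 5 — deliver 0→2: n2:part/t1/[-]
after 6 — recover(1): n1:part/t0/[-]
after 7 — deliver 3→1: ·
after 8 — deliver 1→2: ·
after 9 — deliver 0→3: n3:part/t1/[-]
after 10 — propose(0,'s'): n0:coor/t2/[-]
after 11 — deliver 3→2: ·
after 12 — timeout(0): n0:coor/t3/[-]
after 13 — propose(0,'y'): n0:coor/t4/[-]
after 14 — deliver 1→0: ·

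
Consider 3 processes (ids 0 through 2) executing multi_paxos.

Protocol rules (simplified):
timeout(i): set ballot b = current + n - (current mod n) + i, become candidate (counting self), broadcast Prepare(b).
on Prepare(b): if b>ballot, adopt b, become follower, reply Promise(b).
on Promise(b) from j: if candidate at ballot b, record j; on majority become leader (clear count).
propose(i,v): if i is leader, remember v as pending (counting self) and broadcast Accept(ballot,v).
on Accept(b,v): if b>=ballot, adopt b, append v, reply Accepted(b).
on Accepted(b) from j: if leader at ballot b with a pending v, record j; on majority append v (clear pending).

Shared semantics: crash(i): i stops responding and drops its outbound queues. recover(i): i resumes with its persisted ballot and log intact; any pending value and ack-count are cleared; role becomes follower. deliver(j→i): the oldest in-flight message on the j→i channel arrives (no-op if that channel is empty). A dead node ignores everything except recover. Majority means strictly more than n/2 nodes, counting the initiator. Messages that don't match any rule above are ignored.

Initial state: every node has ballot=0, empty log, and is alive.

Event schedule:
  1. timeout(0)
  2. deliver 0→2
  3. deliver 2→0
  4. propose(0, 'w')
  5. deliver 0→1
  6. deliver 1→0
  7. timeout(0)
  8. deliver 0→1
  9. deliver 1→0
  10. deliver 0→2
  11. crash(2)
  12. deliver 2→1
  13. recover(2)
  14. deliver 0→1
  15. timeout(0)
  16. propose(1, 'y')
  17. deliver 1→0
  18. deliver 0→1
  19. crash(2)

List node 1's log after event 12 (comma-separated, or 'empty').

e1 timeout(0): 0[cand,b=3,-]
e2 deliver 0→2: 2[foll,b=3,-]
e3 deliver 2→0: 0[lead,b=3,-]
e4 propose(0,'w'): ·
e5 deliver 0→1: 1[foll,b=3,-]
e6 deliver 1→0: ·
e7 timeout(0): 0[cand,b=6,-]
e8 deliver 0→1: 1[foll,b=3,w]
e9 deliver 1→0: ·
e10 deliver 0→2: 2[foll,b=3,w]
e11 crash(2): 2[✗foll,b=3,w]
e12 deliver 2→1: ·

w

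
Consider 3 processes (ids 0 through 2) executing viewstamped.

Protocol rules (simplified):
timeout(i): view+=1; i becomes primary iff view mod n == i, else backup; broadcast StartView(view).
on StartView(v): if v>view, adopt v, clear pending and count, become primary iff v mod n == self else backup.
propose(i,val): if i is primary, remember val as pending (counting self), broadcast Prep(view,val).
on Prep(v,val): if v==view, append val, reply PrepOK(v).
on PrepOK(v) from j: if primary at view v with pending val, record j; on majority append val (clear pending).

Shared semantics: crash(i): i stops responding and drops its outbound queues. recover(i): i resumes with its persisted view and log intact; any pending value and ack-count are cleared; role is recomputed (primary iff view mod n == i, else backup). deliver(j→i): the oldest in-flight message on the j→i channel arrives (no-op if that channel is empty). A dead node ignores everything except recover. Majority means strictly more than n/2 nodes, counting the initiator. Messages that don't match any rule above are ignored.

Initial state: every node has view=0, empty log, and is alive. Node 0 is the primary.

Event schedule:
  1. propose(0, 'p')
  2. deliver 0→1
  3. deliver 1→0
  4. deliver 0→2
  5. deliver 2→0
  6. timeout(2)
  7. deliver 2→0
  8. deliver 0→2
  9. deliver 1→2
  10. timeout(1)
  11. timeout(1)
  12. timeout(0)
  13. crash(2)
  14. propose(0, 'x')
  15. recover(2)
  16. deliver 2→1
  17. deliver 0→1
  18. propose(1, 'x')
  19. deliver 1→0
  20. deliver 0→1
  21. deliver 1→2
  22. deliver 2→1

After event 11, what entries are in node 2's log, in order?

p

e1 propose(0,'p'): ·
e2 deliver 0→1: 1[back,v=0,p]
e3 deliver 1→0: 0[prim,v=0,p]
e4 deliver 0→2: 2[back,v=0,p]
e5 deliver 2→0: ·
e6 timeout(2): 2[back,v=1,p]
e7 deliver 2→0: 0[back,v=1,p]
e8 deliver 0→2: ·
e9 deliver 1→2: ·
e10 timeout(1): 1[prim,v=1,p]
e11 timeout(1): 1[back,v=2,p]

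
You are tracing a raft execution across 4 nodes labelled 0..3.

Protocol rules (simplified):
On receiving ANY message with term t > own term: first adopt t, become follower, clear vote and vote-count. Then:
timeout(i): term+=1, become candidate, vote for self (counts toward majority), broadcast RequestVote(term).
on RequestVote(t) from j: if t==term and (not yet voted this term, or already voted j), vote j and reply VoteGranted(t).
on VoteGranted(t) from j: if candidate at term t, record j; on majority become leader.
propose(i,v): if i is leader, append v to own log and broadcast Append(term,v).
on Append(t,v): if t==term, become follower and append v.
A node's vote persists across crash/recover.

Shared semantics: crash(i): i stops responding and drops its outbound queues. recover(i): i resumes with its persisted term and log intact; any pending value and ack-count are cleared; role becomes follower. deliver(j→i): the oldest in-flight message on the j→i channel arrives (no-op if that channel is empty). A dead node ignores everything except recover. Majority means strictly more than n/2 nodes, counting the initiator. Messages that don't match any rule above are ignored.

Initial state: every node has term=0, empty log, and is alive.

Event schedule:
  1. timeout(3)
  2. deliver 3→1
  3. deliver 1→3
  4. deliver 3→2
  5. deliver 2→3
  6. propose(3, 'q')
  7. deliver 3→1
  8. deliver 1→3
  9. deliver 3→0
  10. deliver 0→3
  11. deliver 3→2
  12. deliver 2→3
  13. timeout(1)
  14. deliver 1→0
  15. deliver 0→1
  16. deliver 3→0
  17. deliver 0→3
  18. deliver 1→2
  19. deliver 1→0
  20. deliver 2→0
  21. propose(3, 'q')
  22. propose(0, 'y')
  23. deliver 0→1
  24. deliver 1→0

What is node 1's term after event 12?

1

after 1 — timeout(3): n3:cand/t1/[-]
after 2 — deliver 3→1: n1:foll/t1/[-]
after 3 — deliver 1→3: ·
after 4 — deliver 3→2: n2:foll/t1/[-]
after 5 — deliver 2→3: n3:lead/t1/[-]
after 6 — propose(3,'q'): n3:lead/t1/[q]
after 7 — deliver 3→1: n1:foll/t1/[q]
after 8 — deliver 1→3: ·
after 9 — deliver 3→0: n0:foll/t1/[-]
after 10 — deliver 0→3: ·
after 11 — deliver 3→2: n2:foll/t1/[q]
after 12 — deliver 2→3: ·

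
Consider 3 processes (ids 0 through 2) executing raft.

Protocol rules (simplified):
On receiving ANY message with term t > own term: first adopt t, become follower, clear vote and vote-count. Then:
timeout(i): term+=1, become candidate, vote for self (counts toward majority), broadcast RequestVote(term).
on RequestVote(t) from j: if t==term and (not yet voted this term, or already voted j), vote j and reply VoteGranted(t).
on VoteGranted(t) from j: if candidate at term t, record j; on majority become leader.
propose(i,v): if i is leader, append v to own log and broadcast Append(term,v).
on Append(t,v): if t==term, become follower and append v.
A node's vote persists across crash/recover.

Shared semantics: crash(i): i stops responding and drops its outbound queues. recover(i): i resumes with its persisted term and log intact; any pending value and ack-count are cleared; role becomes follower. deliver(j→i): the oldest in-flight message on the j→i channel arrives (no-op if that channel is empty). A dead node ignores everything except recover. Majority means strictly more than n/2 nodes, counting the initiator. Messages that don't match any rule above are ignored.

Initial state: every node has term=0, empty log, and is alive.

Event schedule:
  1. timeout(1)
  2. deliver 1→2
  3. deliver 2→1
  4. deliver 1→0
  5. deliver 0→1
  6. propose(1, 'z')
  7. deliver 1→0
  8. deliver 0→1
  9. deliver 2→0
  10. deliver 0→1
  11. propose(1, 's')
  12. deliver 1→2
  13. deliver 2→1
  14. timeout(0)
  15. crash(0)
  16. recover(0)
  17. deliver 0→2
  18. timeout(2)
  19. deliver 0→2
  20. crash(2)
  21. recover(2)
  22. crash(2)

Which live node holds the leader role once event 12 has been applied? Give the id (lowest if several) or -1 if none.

1

after 1 — timeout(1): n1:cand/t1/[-]
after 2 — deliver 1→2: n2:foll/t1/[-]
after 3 — deliver 2→1: n1:lead/t1/[-]
after 4 — deliver 1→0: n0:foll/t1/[-]
after 5 — deliver 0→1: ·
after 6 — propose(1,'z'): n1:lead/t1/[z]
after 7 — deliver 1→0: n0:foll/t1/[z]
after 8 — deliver 0→1: ·
after 9 — deliver 2→0: ·
after 10 — deliver 0→1: ·
after 11 — propose(1,'s'): n1:lead/t1/[z,s]
after 12 — deliver 1→2: n2:foll/t1/[z]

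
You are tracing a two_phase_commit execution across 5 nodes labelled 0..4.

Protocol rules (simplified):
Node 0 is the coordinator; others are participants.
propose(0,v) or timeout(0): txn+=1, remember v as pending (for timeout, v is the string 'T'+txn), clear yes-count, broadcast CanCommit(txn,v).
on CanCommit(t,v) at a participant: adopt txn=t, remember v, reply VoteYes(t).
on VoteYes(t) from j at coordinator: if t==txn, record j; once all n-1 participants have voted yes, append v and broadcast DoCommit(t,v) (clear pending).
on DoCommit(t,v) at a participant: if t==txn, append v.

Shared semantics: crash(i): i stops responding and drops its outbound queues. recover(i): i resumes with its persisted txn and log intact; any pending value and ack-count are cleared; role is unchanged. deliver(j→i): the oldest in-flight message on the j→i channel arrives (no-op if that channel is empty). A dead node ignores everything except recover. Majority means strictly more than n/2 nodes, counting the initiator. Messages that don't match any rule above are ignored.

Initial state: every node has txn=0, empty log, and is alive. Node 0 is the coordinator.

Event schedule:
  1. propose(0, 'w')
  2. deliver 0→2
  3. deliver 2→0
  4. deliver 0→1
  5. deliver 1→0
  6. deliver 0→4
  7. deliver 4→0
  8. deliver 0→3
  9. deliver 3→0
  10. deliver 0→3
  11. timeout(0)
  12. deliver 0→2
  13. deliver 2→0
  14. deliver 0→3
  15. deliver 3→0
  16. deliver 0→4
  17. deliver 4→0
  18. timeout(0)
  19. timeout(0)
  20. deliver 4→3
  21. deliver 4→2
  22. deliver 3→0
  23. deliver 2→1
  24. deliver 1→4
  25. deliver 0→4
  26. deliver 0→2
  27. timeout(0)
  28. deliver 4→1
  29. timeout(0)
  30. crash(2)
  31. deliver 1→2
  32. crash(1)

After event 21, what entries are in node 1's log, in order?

e1 propose(0,'w'): 0[coor,t=1,-]
e2 deliver 0→2: 2[part,t=1,-]
e3 deliver 2→0: ·
e4 deliver 0→1: 1[part,t=1,-]
e5 deliver 1→0: ·
e6 deliver 0→4: 4[part,t=1,-]
e7 deliver 4→0: ·
e8 deliver 0→3: 3[part,t=1,-]
e9 deliver 3→0: 0[coor,t=1,w]
e10 deliver 0→3: 3[part,t=1,w]
e11 timeout(0): 0[coor,t=2,w]
e12 deliver 0→2: 2[part,t=1,w]
e13 deliver 2→0: ·
e14 deliver 0→3: 3[part,t=2,w]
e15 deliver 3→0: ·
e16 deliver 0→4: 4[part,t=1,w]
e17 deliver 4→0: ·
e18 timeout(0): 0[coor,t=3,w]
e19 timeout(0): 0[coor,t=4,w]
e20 deliver 4→3: ·
e21 deliver 4→2: ·

empty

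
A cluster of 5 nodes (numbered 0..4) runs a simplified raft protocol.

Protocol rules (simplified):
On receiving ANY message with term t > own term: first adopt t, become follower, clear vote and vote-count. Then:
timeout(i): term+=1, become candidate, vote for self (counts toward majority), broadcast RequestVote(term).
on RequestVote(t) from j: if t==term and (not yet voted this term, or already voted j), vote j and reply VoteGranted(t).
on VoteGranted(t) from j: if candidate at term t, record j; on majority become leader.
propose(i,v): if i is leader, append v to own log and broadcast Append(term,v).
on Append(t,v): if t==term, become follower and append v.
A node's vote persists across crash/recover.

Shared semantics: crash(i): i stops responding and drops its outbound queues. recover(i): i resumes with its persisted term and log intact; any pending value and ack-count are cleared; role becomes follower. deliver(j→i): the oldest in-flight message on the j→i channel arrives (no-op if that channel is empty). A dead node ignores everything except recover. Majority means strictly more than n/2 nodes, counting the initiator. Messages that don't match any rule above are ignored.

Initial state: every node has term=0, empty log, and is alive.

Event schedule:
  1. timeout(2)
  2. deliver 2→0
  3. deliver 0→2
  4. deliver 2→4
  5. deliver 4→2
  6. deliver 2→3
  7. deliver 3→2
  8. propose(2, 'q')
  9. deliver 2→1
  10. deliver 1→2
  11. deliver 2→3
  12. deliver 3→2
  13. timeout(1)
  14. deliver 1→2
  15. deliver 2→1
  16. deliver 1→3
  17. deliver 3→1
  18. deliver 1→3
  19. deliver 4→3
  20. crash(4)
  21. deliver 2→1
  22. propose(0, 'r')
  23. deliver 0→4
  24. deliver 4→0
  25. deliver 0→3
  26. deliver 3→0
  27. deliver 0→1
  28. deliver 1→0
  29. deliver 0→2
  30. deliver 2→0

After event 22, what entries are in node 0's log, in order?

[1] timeout(2) → N2(cand t1 [-])
[2] deliver 2→0 → N0(foll t1 [-])
[3] deliver 0→2 → ∅
[4] deliver 2→4 → N4(foll t1 [-])
[5] deliver 4→2 → N2(lead t1 [-])
[6] deliver 2→3 → N3(foll t1 [-])
[7] deliver 3→2 → ∅
[8] propose(2,'q') → N2(lead t1 [q])
[9] deliver 2→1 → N1(foll t1 [-])
[10] deliver 1→2 → ∅
[11] deliver 2→3 → N3(foll t1 [q])
[12] deliver 3→2 → ∅
[13] timeout(1) → N1(cand t2 [-])
[14] deliver 1→2 → N2(foll t2 [q])
[15] deliver 2→1 → ∅
[16] deliver 1→3 → N3(foll t2 [q])
[17] deliver 3→1 → ∅
[18] deliver 1→3 → ∅
[19] deliver 4→3 → ∅
[20] crash(4) → N4(✗foll t1 [-])
[21] deliver 2→1 → N1(lead t2 [-])
[22] propose(0,'r') → ∅

empty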